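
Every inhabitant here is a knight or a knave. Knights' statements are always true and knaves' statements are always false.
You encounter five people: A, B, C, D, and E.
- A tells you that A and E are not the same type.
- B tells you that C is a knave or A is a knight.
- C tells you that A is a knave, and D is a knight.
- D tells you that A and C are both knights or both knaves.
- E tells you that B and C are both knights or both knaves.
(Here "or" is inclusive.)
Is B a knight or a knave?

B is a knight.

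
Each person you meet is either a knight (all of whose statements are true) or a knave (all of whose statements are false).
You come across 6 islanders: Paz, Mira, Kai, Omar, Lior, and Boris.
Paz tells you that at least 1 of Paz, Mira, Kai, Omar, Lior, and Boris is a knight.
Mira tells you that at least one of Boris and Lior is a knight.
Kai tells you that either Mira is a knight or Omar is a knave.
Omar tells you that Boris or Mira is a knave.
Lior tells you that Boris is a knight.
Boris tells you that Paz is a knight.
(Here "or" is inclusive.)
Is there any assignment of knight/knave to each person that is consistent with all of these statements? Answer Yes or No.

One consistent assignment: Paz=knight, Mira=knight, Kai=knight, Omar=knave, Lior=knight, Boris=knight.

Yes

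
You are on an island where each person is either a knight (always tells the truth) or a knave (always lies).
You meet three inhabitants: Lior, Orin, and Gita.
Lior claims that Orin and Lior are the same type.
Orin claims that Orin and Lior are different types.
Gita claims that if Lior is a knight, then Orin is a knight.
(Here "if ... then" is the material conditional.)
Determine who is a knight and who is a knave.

Lior is a knave, Orin is a knight, and Gita is a knight.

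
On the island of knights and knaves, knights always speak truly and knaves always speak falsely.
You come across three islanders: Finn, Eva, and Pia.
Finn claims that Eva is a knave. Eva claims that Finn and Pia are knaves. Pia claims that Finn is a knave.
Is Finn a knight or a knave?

Finn is a knight.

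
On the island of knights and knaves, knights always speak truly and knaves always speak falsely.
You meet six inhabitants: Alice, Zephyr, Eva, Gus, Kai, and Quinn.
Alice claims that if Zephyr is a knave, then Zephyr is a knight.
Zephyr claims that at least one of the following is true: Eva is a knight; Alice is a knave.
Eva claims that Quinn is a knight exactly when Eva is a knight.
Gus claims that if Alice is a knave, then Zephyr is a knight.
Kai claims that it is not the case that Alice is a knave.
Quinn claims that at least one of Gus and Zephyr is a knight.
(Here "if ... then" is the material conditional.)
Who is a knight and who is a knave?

Alice is a knight; "if Zephyr is a knave, then Zephyr is a knight" is True, as required.
Zephyr is a knight; "at least one of the following is true: Eva is a knight; Alice is a knave" is True, as required.
As a knight, Eva's statement "Quinn is a knight exactly when Eva is a knight" should be True; it is.
Since Gus is a knight, "if Alice is a knave, then Zephyr is a knight" needs to be True, which holds.
Since Kai is a knight, "it is not the case that Alice is a knave" needs to be True, which holds.
Since Quinn is a knight, "at least one of Gus and Zephyr is a knight" needs to be True, which holds.

Alice is a knight, Zephyr is a knight, Eva is a knight, Gus is a knight, Kai is a knight, and Quinn is a knight.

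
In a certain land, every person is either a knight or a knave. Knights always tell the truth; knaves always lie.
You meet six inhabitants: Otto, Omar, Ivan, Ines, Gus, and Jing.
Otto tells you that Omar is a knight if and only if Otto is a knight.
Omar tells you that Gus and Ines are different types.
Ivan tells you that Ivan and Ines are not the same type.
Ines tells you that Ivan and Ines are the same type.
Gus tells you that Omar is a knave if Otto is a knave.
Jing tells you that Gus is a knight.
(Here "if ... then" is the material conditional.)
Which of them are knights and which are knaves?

Knights: Otto, Omar, Ivan, Gus, and Jing. Knaves: Ines.

Otto is a knight, so "Omar is a knight if and only if Otto is a knight" must be true — and it is.
As a knight, Omar's statement "Gus and Ines are different types" should be true; it is.
Ivan is a knight; "Ivan and Ines are not the same type" is true, as required.
Ines is a knave; "Ivan and Ines are the same type" is False, as required.
Since Gus is a knight, "Omar is a knave if Otto is a knave" needs to be true, which holds.
Jing is a knight, and the claim "Gus is a knight" is indeed true.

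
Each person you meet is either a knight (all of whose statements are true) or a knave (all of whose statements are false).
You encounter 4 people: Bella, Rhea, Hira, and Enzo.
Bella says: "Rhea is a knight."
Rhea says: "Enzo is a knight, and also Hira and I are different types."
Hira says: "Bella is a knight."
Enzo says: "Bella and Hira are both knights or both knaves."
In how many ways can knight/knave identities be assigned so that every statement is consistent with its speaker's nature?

1

Consistent assignments:
  Bella=knave, Rhea=knave, Hira=knave, Enzo=knight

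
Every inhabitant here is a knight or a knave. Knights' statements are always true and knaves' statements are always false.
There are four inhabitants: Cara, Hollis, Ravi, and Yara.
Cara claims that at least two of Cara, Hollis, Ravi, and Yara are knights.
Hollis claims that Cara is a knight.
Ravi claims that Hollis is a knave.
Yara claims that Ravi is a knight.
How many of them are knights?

The unique consistent assignment is Cara=knight, Hollis=knight, Ravi=knave, Yara=knave.
That has 2 knights.

2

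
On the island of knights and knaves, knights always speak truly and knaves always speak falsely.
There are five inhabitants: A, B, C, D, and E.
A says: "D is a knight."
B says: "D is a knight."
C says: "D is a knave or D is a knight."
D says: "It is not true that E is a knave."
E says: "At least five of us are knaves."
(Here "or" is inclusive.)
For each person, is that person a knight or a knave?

A is a knave, B is a knave, C is a knight, D is a knave, and E is a knave.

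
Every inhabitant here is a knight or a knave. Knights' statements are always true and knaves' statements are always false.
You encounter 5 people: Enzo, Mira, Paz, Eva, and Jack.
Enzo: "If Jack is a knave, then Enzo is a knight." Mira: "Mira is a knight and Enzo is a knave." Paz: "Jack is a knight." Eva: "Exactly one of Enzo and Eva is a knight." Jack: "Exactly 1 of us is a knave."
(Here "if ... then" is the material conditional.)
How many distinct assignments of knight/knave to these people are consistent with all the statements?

4

Consistent assignments:
  Enzo=knave, Mira=knight, Paz=knave, Eva=knight, Jack=knave
  Enzo=knave, Mira=knight, Paz=knave, Eva=knave, Jack=knave
  Enzo=knave, Mira=knave, Paz=knave, Eva=knight, Jack=knave
  Enzo=knave, Mira=knave, Paz=knave, Eva=knave, Jack=knave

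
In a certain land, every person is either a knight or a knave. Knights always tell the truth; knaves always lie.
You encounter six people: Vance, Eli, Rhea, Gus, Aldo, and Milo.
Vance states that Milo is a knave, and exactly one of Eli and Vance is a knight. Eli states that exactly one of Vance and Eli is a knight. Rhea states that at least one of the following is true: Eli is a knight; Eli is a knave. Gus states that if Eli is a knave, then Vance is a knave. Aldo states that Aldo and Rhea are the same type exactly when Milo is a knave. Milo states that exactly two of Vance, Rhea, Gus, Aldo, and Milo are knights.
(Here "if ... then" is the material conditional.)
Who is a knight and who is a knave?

Vance is a knave, Eli is a knave, Rhea is a knight, Gus is a knight, Aldo is a knight, and Milo is a knave.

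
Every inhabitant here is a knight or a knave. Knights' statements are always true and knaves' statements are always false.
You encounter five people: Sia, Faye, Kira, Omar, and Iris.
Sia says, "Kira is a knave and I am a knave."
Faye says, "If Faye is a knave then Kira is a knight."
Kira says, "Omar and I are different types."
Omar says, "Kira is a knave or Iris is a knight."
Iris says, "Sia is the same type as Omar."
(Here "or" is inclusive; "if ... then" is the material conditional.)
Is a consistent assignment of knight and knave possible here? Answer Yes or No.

Checking all 32 assignments, each has at least one speaker whose statement's truth value contradicts their type.

No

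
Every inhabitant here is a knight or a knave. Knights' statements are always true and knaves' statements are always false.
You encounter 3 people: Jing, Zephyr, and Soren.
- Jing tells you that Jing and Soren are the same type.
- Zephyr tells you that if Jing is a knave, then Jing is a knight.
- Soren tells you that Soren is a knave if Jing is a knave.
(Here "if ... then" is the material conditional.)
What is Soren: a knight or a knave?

Consistent assignments: {Jing=knight, Zephyr=knight, Soren=knight}
In every consistent assignment, Soren is a knight.

Soren is a knight.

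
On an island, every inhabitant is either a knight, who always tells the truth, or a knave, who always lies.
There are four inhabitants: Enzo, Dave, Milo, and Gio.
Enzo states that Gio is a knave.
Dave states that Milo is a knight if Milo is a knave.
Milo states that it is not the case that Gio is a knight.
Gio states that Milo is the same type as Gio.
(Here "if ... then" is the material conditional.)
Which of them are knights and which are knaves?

Enzo is a knight, and the claim "Gio is a knave" is indeed True.
Dave is a knight; "Milo is a knight if Milo is a knave" is True, as required.
Since Milo is a knight, "it is not the case that Gio is a knight" needs to be True, which holds.
As a knave, Gio's statement "Milo is the same type as Gio" should be False; it is.

Knights: Enzo, Dave, and Milo. Knaves: Gio.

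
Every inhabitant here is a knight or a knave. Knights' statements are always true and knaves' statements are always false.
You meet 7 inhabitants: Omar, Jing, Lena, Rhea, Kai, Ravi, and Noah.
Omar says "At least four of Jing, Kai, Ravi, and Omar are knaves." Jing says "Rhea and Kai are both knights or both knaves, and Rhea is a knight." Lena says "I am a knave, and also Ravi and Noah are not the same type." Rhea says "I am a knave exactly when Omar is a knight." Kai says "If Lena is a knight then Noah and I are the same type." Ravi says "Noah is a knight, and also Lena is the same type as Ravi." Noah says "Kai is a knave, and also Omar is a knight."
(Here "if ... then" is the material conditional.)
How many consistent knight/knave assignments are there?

Consistent assignments:
  Omar=knave, Jing=knight, Lena=knave, Rhea=knight, Kai=knight, Ravi=knave, Noah=knave
  Omar=knave, Jing=knave, Lena=knave, Rhea=knave, Kai=knight, Ravi=knave, Noah=knave

2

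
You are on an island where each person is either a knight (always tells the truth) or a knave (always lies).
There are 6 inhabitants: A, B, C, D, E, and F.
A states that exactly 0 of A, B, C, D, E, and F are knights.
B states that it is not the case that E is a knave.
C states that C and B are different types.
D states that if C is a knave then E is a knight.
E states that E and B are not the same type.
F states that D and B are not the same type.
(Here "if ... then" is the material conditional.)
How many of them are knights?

3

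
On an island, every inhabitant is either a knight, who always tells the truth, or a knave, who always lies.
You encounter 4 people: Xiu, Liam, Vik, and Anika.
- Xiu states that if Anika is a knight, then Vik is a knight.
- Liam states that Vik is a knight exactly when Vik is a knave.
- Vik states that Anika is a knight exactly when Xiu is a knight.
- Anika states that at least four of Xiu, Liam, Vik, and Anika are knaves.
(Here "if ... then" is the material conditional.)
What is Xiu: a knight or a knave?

Consistent assignments: {Xiu=knight, Liam=knave, Vik=knave, Anika=knave}
In every consistent assignment, Xiu is a knight.

Xiu is a knight.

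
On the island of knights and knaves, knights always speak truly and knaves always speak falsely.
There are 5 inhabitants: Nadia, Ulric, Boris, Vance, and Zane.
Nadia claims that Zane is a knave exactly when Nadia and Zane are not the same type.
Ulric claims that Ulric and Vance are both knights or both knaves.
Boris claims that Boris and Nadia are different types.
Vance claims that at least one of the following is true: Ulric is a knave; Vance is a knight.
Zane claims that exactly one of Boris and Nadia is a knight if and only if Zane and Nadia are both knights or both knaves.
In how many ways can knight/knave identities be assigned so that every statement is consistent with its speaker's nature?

4

Consistent assignments:
  Nadia=knave, Ulric=knight, Boris=knave, Vance=knight, Zane=knight
  Nadia=knave, Ulric=knight, Boris=knave, Vance=knight, Zane=knave
  Nadia=knave, Ulric=knave, Boris=knave, Vance=knight, Zane=knight
  Nadia=knave, Ulric=knave, Boris=knave, Vance=knight, Zane=knave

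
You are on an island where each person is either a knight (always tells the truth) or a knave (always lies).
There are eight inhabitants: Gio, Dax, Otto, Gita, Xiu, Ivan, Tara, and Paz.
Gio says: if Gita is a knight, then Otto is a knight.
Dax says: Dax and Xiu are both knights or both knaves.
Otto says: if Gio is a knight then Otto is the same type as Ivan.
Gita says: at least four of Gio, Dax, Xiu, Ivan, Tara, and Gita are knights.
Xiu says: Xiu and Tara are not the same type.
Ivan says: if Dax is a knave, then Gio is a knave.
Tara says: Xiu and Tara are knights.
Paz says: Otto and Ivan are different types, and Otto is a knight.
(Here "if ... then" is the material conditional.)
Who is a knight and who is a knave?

Gio is a knight, Dax is a knight, Otto is a knight, Gita is a knight, Xiu is a knight, Ivan is a knight, Tara is a knave, and Paz is a knave.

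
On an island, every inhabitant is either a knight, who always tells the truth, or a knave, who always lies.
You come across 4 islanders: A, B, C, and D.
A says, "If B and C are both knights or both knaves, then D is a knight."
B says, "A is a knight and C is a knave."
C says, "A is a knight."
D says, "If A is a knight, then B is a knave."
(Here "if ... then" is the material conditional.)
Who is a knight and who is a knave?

Suppose A is a knave. Then A's statement "if B and C are both knights or both knaves, then D is a knight" would have to be false. Checking the 8 ways to assign the others, none is consistent with every speaker.
(For instance, with B=knave, C=knight, D=knight, A's claim "if B and C are both knights or both knaves, then D is a knight" comes out true where it would need to be false.)
So A must be a knight, making "if B and C are both knights or both knaves, then D is a knight" true. Taking A=knight, B=knave, C=knight, D=knight, each remaining statement checks out:
  B (knave): "A is a knight and C is a knave" — false. ✓
  C (knight): "A is a knight" — true. ✓
  D (knight): "if A is a knight, then B is a knave" — true. ✓
This is the unique consistent assignment.

A is a knight, B is a knave, C is a knight, and D is a knight.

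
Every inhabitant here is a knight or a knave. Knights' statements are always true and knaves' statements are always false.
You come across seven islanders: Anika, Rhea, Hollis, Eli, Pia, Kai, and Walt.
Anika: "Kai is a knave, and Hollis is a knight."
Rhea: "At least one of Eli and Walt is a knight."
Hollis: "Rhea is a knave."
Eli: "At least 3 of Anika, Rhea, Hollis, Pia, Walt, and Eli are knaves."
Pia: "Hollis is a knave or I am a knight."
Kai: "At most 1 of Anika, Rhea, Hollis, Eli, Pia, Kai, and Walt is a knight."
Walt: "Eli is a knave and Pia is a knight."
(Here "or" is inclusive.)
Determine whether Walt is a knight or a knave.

Walt is a knave.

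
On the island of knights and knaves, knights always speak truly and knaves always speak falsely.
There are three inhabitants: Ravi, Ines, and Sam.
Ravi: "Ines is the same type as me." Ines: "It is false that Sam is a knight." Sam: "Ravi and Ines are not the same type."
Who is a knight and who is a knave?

Ravi (knight): "Ines is the same type as me" — True. ✓
Since Ines is a knight, "it is false that Sam is a knight" needs to be True, which holds.
As a knave, Sam's statement "Ravi and Ines are not the same type" should be False; it is.

Knights: Ravi and Ines. Knaves: Sam.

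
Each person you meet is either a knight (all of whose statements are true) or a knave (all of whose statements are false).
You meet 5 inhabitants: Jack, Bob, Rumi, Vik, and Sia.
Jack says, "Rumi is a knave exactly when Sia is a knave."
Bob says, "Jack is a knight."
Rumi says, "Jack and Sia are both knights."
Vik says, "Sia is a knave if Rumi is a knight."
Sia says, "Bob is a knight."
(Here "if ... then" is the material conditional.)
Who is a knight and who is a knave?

Jack is a knight, so "Rumi is a knave exactly when Sia is a knave" must be True — and it is.
Bob is a knight; "Jack is a knight" is True, as required.
Since Rumi is a knight, "Jack and Sia are both knights" needs to be True, which holds.
Vik (knave): "Sia is a knave if Rumi is a knight" — False. ✓
Sia is a knight, so "Bob is a knight" must be True — and it is.

Knights: Jack, Bob, Rumi, and Sia. Knaves: Vik.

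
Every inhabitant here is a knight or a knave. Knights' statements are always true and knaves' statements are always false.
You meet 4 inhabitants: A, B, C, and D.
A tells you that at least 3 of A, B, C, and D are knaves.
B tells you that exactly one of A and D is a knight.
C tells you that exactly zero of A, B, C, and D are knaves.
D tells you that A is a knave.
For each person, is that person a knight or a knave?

A is a knave; "at least 3 of A, B, C, and D are knaves" is false, as required.
B is a knight; "exactly one of A and D is a knight" is true, as required.
As a knave, C's statement "exactly zero of A, B, C, and D are knaves" should be false; it is.
D is a knight, and the claim "A is a knave" is indeed true.

A is a knave, B is a knight, C is a knave, and D is a knight.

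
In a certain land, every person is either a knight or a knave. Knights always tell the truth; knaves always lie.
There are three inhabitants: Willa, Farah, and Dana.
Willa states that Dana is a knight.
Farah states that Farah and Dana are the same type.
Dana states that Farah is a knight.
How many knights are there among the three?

3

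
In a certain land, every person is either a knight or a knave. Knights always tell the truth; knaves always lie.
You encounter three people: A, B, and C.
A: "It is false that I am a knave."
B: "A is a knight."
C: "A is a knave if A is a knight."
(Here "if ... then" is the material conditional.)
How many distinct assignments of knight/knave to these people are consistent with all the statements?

2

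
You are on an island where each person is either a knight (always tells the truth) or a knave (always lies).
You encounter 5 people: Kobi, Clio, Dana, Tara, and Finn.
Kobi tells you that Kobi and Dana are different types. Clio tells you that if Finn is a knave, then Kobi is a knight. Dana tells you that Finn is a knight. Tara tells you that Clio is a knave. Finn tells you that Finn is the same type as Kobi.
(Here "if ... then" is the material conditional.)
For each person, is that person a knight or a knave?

Kobi is a knight, Clio is a knight, Dana is a knave, Tara is a knave, and Finn is a knave.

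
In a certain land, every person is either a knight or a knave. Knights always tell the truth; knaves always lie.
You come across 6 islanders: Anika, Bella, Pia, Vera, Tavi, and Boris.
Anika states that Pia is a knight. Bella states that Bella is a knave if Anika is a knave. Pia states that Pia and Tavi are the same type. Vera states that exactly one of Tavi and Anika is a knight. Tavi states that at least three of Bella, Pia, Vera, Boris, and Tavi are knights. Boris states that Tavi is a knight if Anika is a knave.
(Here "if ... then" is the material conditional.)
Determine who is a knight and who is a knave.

Anika (knight): "Pia is a knight" — True. ✓
As a knight, Bella's statement "Bella is a knave if Anika is a knave" should be True; it is.
Pia is a knight, so "Pia and Tavi are the same type" must be True — and it is.
Vera (knave): "exactly one of Tavi and Anika is a knight" — false. ✓
Tavi (knight): "at least three of Bella, Pia, Vera, Boris, and Tavi are knights" — True. ✓
Since Boris is a knight, "Tavi is a knight if Anika is a knave" needs to be True, which holds.

Anika is a knight, Bella is a knight, Pia is a knight, Vera is a knave, Tavi is a knight, and Boris is a knight.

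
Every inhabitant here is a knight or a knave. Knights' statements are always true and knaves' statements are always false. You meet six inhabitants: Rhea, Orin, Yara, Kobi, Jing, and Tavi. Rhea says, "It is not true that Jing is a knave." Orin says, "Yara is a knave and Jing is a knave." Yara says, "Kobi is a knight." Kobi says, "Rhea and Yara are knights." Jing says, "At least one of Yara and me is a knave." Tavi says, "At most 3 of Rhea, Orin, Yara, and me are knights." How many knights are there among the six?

The unique consistent assignment is Rhea=knight, Orin=knave, Yara=knave, Kobi=knave, Jing=knight, Tavi=knight.
That has 3 knights.

3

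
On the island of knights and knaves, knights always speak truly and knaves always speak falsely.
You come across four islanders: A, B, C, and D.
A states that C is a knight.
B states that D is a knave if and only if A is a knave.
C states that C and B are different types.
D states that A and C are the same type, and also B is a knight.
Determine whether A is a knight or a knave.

A is a knight.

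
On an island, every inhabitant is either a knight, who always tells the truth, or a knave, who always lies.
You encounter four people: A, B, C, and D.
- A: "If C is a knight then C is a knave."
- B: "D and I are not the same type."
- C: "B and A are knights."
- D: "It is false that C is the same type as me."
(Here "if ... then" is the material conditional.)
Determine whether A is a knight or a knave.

A is a knight.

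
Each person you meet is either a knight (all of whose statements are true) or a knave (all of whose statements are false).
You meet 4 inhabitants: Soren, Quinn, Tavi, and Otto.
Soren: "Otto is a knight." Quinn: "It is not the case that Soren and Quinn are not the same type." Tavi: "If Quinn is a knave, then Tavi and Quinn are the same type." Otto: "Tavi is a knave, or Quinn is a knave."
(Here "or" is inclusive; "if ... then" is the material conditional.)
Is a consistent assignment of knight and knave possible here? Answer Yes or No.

No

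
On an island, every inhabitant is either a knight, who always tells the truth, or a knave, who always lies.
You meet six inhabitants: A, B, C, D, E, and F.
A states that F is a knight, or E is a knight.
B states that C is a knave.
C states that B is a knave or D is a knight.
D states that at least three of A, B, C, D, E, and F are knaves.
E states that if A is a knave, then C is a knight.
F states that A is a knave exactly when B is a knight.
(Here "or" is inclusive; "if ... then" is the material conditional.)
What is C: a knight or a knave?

C is a knight.

Consistent assignments: {A=knight, B=knave, C=knight, D=knave, E=knight, F=knight}
In every consistent assignment, C is a knight.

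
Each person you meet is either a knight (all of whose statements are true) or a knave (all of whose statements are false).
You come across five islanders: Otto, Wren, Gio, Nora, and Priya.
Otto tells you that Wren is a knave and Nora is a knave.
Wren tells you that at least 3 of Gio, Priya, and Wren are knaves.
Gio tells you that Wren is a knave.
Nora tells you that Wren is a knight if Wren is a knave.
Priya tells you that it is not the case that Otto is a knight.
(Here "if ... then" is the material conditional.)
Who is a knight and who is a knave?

Knights: Otto and Gio. Knaves: Wren, Nora, and Priya.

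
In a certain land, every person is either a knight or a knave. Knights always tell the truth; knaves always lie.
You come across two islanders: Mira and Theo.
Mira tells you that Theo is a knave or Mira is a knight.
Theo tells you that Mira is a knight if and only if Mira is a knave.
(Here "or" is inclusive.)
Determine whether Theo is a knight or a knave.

Theo is a knave.

Consistent assignments: {Mira=knight, Theo=knave}
In every consistent assignment, Theo is a knave.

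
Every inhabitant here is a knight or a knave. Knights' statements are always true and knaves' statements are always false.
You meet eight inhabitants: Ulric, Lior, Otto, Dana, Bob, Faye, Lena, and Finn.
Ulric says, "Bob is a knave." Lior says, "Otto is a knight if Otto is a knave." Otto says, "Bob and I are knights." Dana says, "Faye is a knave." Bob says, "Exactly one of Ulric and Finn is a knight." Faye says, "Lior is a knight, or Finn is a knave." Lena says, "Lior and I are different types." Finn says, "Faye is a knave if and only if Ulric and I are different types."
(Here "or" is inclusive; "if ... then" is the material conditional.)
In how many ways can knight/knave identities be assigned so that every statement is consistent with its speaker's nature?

2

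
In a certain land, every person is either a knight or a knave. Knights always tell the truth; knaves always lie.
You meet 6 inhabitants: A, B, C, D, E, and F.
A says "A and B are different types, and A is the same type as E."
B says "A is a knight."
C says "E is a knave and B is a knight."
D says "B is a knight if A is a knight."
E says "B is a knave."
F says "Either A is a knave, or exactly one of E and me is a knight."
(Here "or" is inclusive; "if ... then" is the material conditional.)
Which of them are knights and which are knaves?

A is a knave, B is a knave, C is a knave, D is a knight, E is a knight, and F is a knight.

As a knave, A's statement "A and B are different types, and A is the same type as E" should be false; it is.
As a knave, B's statement "A is a knight" should be false; it is.
As a knave, C's statement "E is a knave and B is a knight" should be false; it is.
D (knight): "B is a knight if A is a knight" — true. ✓
E (knight): "B is a knave" — true. ✓
F is a knight, so "either A is a knave, or exactly one of E and me is a knight" must be true — and it is.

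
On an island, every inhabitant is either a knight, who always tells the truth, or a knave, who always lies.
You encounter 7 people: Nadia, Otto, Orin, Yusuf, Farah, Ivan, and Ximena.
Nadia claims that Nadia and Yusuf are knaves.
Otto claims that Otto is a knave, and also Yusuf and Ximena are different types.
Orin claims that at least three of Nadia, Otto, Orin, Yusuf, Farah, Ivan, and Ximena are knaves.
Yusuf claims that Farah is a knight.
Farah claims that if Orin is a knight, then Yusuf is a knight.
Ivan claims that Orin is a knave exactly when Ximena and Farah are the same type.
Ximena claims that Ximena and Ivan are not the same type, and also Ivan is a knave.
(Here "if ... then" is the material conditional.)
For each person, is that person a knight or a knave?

Nadia is a knave, and the claim "Nadia and Yusuf are knaves" is indeed False.
As a knave, Otto's statement "Otto is a knave, and also Yusuf and Ximena are different types" should be False; it is.
Orin (knight): "at least three of Nadia, Otto, Orin, Yusuf, Farah, Ivan, and Ximena are knaves" — True. ✓
Yusuf is a knight; "Farah is a knight" is True, as required.
Farah (knight): "if Orin is a knight, then Yusuf is a knight" — True. ✓
Since Ivan is a knave, "Orin is a knave exactly when Ximena and Farah are the same type" needs to be False, which holds.
As a knight, Ximena's statement "Ximena and Ivan are not the same type, and also Ivan is a knave" should be True; it is.

Nadia is a knave, Otto is a knave, Orin is a knight, Yusuf is a knight, Farah is a knight, Ivan is a knave, and Ximena is a knight.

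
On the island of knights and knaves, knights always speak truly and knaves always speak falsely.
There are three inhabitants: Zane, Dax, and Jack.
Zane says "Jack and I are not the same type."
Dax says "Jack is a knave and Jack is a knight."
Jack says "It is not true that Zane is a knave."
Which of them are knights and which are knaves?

Zane (knave): "Jack and I are not the same type" — false. ✓
As a knave, Dax's statement "Jack is a knave and Jack is a knight" should be false; it is.
As a knave, Jack's statement "it is not true that Zane is a knave" should be false; it is.

Knights: none. Knaves: Zane, Dax, and Jack.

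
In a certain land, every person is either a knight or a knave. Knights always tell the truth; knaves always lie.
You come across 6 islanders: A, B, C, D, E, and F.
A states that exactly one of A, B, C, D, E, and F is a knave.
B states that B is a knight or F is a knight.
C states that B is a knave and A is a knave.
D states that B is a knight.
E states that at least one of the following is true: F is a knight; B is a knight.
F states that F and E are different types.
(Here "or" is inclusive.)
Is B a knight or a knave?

Consistent assignments: {A=knave, B=knave, C=knight, D=knave, E=knave, F=knave}
In every consistent assignment, B is a knave.

B is a knave.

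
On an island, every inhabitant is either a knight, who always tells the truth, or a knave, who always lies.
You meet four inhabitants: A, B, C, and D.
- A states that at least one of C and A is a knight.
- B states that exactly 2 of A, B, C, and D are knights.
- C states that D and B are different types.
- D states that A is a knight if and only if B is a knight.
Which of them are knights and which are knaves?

Knights: A. Knaves: B, C, and D.

Suppose A is a knave. Then A's statement "at least one of C and A is a knight" would have to be false. Checking the 8 ways to assign the others, none is consistent with every speaker.
(For instance, with B=knave, C=knave, D=knave, D's claim "A is a knight if and only if B is a knight" comes out true where it would need to be false.)
So A must be a knight, making "at least one of C and A is a knight" true. Taking A=knight, B=knave, C=knave, D=knave, each remaining statement checks out:
  B (knave): "exactly 2 of A, B, C, and D are knights" — false. ✓
  C (knave): "D and B are different types" — false. ✓
  D (knave): "A is a knight if and only if B is a knight" — false. ✓
This is the unique consistent assignment.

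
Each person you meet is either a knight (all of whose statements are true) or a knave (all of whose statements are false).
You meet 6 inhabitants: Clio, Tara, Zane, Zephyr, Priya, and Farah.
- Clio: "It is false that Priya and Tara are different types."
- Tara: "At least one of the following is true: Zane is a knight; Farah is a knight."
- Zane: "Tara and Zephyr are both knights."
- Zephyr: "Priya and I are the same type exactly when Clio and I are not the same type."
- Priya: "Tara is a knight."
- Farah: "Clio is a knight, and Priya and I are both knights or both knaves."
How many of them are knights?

4

The unique consistent assignment is Clio=knight, Tara=knight, Zane=knave, Zephyr=knave, Priya=knight, Farah=knight.
That has 4 knights.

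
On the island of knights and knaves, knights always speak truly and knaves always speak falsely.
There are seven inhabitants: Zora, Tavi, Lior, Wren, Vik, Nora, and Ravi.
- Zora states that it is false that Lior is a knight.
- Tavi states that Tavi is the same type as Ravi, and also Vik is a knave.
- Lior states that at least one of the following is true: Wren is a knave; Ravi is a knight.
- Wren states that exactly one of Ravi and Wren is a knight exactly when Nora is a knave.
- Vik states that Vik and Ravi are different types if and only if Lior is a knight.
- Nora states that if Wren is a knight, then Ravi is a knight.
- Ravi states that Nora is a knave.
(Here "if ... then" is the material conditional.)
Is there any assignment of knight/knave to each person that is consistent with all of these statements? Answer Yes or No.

No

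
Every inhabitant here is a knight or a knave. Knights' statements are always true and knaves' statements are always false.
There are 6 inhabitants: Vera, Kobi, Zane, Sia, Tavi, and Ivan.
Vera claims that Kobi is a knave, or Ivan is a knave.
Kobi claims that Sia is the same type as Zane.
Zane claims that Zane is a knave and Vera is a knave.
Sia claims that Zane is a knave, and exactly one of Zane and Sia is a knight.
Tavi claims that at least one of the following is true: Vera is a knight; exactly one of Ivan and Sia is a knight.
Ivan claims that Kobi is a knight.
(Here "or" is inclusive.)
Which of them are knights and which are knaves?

Vera is a knight, Kobi is a knave, Zane is a knave, Sia is a knight, Tavi is a knight, and Ivan is a knave.

Vera (knight): "Kobi is a knave, or Ivan is a knave" — true. ✓
As a knave, Kobi's statement "Sia is the same type as Zane" should be false; it is.
Zane (knave): "Zane is a knave and Vera is a knave" — false. ✓
Sia is a knight, so "Zane is a knave, and exactly one of Zane and Sia is a knight" must be true — and it is.
As a knight, Tavi's statement "at least one of the following is true: Vera is a knight; exactly one of Ivan and Sia is a knight" should be true; it is.
Since Ivan is a knave, "Kobi is a knight" needs to be false, which holds.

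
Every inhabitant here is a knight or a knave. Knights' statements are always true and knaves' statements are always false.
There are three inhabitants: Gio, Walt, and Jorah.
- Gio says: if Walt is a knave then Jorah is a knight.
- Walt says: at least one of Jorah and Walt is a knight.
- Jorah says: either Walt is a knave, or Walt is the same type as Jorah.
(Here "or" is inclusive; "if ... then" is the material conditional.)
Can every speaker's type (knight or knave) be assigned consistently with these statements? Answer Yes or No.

Yes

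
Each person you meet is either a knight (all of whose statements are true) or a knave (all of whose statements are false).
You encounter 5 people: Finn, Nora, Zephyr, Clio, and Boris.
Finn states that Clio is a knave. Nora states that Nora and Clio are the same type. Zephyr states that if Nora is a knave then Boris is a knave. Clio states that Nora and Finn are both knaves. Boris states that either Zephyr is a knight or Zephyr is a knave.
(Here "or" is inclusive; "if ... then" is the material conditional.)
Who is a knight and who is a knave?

Finn is a knave, and the claim "Clio is a knave" is indeed false.
Nora is a knave; "Nora and Clio are the same type" is false, as required.
Zephyr (knave): "if Nora is a knave then Boris is a knave" — false. ✓
Clio is a knight; "Nora and Finn are both knaves" is true, as required.
Boris is a knight, and the claim "either Zephyr is a knight or Zephyr is a knave" is indeed true.

Finn is a knave, Nora is a knave, Zephyr is a knave, Clio is a knight, and Boris is a knight.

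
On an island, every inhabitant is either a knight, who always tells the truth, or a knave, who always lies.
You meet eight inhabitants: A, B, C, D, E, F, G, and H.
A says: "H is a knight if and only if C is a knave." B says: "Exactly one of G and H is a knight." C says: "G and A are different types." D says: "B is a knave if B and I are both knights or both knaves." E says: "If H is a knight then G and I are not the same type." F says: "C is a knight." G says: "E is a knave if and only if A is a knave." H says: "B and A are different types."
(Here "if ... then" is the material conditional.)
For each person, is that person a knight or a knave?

Since A is a knave, "H is a knight if and only if C is a knave" needs to be False, which holds.
B is a knave, and the claim "exactly one of G and H is a knight" is indeed False.
C is a knave, and the claim "G and A are different types" is indeed False.
Since D is a knight, "B is a knave if B and I are both knights or both knaves" needs to be True, which holds.
As a knight, E's statement "if H is a knight then G and I are not the same type" should be True; it is.
As a knave, F's statement "C is a knight" should be False; it is.
G is a knave; "E is a knave if and only if A is a knave" is False, as required.
H is a knave, and the claim "B and A are different types" is indeed False.

A is a knave, B is a knave, C is a knave, D is a knight, E is a knight, F is a knave, G is a knave, and H is a knave.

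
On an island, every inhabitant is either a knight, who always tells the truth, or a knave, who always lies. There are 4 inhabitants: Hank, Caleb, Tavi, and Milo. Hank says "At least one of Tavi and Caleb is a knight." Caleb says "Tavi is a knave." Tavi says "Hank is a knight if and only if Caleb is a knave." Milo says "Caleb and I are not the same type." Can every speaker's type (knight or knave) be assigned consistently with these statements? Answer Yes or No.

Yes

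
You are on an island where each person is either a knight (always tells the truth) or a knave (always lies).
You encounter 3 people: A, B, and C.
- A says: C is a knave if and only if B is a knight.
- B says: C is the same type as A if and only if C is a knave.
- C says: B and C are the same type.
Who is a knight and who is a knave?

Since A is a knave, "C is a knave if and only if B is a knight" needs to be False, which holds.
B is a knight, so "C is the same type as A if and only if C is a knave" must be True — and it is.
As a knight, C's statement "B and C are the same type" should be True; it is.

A is a knave, B is a knight, and C is a knight.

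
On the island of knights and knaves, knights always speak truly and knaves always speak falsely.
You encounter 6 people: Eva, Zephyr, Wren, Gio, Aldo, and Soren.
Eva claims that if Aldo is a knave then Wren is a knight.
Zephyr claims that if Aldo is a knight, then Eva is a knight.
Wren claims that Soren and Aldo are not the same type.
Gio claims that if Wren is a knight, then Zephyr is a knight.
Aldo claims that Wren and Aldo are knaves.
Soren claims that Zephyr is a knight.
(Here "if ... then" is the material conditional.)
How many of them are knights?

The unique consistent assignment is Eva=knight, Zephyr=knight, Wren=knight, Gio=knight, Aldo=knave, Soren=knight.
That has 5 knights.

5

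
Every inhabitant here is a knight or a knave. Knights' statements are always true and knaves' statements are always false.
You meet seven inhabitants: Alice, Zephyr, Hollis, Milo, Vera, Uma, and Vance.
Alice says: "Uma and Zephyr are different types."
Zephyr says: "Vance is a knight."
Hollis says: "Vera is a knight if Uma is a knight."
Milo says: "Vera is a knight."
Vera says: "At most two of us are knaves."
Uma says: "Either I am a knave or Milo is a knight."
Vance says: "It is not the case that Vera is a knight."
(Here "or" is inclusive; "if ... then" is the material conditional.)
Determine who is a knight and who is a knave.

Knights: Alice, Hollis, Milo, Vera, and Uma. Knaves: Zephyr and Vance.

Alice is a knight; "Uma and Zephyr are different types" is true, as required.
As a knave, Zephyr's statement "Vance is a knight" should be False; it is.
Since Hollis is a knight, "Vera is a knight if Uma is a knight" needs to be true, which holds.
As a knight, Milo's statement "Vera is a knight" should be true; it is.
Vera is a knight; "at most two of us are knaves" is true, as required.
Uma is a knight, and the claim "either I am a knave or Milo is a knight" is indeed true.
Vance is a knave, so "it is not the case that Vera is a knight" must be False — and it is.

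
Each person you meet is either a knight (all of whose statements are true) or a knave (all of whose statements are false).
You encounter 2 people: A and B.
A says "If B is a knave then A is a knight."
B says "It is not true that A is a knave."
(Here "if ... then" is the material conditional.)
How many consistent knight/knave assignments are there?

2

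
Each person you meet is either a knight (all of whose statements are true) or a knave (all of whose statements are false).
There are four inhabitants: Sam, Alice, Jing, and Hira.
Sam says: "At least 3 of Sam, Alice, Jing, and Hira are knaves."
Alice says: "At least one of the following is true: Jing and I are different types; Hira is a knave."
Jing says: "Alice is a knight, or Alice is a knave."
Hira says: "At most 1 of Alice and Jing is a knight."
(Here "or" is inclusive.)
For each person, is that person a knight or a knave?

Knights: Alice and Jing. Knaves: Sam and Hira.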